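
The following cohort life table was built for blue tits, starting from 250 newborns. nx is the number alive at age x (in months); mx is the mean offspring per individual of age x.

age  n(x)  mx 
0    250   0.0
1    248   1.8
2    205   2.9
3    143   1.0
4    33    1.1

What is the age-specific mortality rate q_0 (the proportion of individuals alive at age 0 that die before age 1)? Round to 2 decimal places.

0.01

lx = nx/n0 = nx/250: 1, 0.992, 0.82, 0.572, 0.132
q_0 = (l_0 − l_1) / l_0 = (1 − 0.992) / 1
     = 0.008 / 1 = 0.008 → 0.01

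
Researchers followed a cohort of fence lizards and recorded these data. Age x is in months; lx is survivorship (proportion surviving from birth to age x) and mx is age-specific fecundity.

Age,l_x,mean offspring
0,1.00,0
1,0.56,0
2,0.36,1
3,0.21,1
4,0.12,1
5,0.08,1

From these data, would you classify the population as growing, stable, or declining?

declining

R0 = Σ lx·mx = 0 + 0 + 0.36 + 0.21 + 0.12 + 0.08 = 0.77
R0 < 1, so the population is declining.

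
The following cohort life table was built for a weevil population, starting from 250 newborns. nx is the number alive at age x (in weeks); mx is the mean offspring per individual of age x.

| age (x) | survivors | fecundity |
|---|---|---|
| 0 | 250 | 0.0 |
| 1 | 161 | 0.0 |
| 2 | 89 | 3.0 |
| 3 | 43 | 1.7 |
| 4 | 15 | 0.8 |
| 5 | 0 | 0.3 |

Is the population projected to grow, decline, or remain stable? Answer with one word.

lx = nx/n0 = nx/250: 1, 0.644, 0.356, 0.172, 0.06, 0
R0 = Σ lx·mx = 0 + 0 + 1.068 + 0.2924 + 0.048 + 0 = 1.4084
R0 > 1, so the population is growing.

growing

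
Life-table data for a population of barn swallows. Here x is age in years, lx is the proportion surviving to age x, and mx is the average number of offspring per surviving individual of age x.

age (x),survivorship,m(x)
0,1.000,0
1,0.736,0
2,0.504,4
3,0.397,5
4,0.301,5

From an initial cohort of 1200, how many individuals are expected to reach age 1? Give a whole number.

Expected survivors = N0 · l_1 = 1200 × 0.736 = 883.2 → 883

883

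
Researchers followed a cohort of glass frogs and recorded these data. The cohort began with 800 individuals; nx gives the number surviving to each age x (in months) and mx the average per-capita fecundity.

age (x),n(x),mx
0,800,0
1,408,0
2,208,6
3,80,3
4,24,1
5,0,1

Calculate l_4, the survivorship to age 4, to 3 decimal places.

l_4 = n_4/n_0 = 24/800 = 0.03 → 0.030

0.030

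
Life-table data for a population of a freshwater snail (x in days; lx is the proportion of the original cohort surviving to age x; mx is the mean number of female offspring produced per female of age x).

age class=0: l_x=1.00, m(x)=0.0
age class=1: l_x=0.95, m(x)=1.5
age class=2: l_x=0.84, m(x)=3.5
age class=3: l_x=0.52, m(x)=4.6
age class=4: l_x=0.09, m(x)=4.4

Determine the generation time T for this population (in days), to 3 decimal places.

2.246

lx·mx: 0, 1.425, 2.94, 2.392, 0.396 → R0 = 7.153
x·lx·mx: 0, 1.425, 5.88, 7.176, 1.584 → Σ = 16.065
T = 16.065 / 7.153 = 2.245911… → 2.246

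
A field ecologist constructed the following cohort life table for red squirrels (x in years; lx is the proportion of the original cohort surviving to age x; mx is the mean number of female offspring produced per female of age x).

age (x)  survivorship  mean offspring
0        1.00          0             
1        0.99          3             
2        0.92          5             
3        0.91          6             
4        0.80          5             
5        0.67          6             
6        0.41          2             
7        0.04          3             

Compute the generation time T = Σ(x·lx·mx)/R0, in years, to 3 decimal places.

lx·mx: 0, 2.97, 4.6, 5.46, 4, 4.02, 0.82, 0.12 → R0 = 21.99
x·lx·mx: 0, 2.97, 9.2, 16.38, 16, 20.1, 4.92, 0.84 → Σ = 70.41
T = 70.41 / 21.99 = 3.20191… → 3.202

3.202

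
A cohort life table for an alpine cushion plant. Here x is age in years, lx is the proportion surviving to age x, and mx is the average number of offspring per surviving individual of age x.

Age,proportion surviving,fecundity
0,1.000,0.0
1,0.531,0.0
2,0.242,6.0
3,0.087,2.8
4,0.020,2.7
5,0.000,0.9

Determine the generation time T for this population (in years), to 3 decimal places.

lx·mx: 0, 0, 1.452, 0.2436, 0.054, 0 → R0 = 1.7496
x·lx·mx: 0, 0, 2.904, 0.7308, 0.216, 0 → Σ = 3.8508
T = 3.8508 / 1.7496 = 2.20096… → 2.201

2.201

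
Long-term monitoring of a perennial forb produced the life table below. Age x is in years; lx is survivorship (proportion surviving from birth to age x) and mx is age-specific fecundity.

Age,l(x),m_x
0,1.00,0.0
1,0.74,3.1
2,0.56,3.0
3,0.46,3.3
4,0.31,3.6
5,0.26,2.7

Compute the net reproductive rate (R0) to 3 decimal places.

lx·mx by age: 0, 2.294, 1.68, 1.518, 1.116, 0.702
R0 = Σ lx·mx = 7.31 → 7.310

7.310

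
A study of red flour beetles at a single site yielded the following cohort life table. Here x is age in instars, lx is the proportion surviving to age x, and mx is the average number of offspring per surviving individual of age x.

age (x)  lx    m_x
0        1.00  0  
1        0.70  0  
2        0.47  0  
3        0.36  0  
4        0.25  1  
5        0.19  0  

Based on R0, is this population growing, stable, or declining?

R0 = Σ lx·mx = 0 + 0 + 0 + 0 + 0.25 + 0 = 0.25
R0 < 1, so the population is declining.

declining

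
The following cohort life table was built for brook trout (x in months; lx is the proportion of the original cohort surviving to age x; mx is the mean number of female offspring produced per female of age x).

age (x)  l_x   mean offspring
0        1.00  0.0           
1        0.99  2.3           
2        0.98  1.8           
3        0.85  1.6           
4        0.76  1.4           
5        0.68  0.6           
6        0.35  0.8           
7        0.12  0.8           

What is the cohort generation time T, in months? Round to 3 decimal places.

2.557

lx·mx: 0, 2.277, 1.764, 1.36, 1.064, 0.408, 0.28, 0.096 → R0 = 7.249
x·lx·mx: 0, 2.277, 3.528, 4.08, 4.256, 2.04, 1.68, 0.672 → Σ = 18.533
T = 18.533 / 7.249 = 2.556629… → 2.557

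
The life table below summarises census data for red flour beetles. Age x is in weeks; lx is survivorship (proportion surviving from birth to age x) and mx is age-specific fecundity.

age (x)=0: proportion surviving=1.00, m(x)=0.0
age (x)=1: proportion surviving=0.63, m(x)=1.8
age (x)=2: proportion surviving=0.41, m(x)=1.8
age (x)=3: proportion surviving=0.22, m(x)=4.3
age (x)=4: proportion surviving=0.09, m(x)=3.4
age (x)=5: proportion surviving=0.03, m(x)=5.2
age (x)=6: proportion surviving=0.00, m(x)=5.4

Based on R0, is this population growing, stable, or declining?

R0 = Σ lx·mx = 0 + 1.134 + 0.738 + 0.946 + 0.306 + 0.156 + 0 = 3.28
R0 > 1, so the population is growing.

growing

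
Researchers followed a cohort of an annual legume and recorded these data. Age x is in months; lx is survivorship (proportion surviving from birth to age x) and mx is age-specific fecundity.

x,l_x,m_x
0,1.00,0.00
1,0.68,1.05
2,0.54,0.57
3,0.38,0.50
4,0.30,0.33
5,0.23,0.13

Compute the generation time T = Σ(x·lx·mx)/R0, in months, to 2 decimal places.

1.82

lx·mx: 0, 0.714, 0.3078, 0.19, 0.099, 0.0299 → R0 = 1.3407
x·lx·mx: 0, 0.714, 0.6156, 0.57, 0.396, 0.1495 → Σ = 2.4451
T = 2.4451 / 1.3407 = 1.823749… → 1.82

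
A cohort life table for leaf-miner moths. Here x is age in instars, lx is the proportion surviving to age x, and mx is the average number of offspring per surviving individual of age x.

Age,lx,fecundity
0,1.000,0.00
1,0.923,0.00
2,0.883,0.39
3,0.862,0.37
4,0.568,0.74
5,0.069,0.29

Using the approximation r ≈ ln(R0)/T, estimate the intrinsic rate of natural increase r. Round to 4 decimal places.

0.0318

R0 = Σ lx·mx = 0 + 0 + 0.34437 + 0.31894 + 0.42032 + 0.02001 = 1.10364
Σ x·lx·mx = 3.42689; T = 3.42689/1.10364 = 3.10508…
r ≈ ln(R0)/T = ln(1.10364)/3.10508… = 0.031759… → 0.0318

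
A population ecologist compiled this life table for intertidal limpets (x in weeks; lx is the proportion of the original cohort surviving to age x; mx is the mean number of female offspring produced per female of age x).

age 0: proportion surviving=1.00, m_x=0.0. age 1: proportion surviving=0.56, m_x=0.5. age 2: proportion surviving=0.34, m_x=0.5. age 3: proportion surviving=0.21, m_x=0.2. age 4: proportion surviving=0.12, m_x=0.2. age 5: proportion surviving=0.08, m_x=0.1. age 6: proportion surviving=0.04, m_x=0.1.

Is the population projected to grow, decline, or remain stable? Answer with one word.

declining

R0 = Σ lx·mx = 0 + 0.28 + 0.17 + 0.042 + 0.024 + 0.008 + 0.004 = 0.528
R0 < 1, so the population is declining.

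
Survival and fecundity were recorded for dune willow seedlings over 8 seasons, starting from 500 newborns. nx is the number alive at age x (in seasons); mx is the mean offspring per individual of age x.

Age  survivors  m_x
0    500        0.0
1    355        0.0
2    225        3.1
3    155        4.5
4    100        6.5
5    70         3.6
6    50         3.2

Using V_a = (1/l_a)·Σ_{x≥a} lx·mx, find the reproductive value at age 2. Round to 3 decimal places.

lx = nx/n0 = nx/500: 1, 0.71, 0.45, 0.31, 0.2, 0.14, 0.1
lx·mx for x ≥ 2: 1.395, 1.395, 1.3, 0.504, 0.32 → sum = 4.914
V_2 = 4.914 / l_2 = 4.914 / 0.45 = 10.92 → 10.920

10.920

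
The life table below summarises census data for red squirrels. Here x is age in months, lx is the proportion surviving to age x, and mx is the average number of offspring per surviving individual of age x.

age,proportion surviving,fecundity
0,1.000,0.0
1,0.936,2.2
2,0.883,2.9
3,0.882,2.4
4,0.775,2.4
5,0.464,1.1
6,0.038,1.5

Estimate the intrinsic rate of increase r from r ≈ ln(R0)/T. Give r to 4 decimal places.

R0 = Σ lx·mx = 0 + 2.0592 + 2.5607 + 2.1168 + 1.86 + 0.5104 + 0.057 = 9.1641
Σ x·lx·mx = 23.865; T = 23.865/9.1641 = 2.60418…
r ≈ ln(R0)/T = ln(9.1641)/2.60418… = 0.850667… → 0.8507

0.8507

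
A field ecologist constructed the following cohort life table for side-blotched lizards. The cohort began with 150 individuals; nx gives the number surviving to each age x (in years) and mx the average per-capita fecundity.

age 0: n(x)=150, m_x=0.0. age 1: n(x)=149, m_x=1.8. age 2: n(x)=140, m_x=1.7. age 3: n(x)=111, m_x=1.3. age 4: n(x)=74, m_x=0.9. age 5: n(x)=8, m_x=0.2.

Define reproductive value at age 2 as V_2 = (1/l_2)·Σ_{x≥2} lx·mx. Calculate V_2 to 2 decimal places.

3.22

lx = nx/n0 = nx/150: 1, 0.99333…, 0.93333…, 0.74, 0.49333…, 0.05333…
lx·mx for x ≥ 2: 1.586667…, 0.962, 0.444…, 0.010667… → sum = 3.003333…
V_2 = 3.003333… / l_2 = 3.003333… / 0.933333… = 3.217857… → 3.22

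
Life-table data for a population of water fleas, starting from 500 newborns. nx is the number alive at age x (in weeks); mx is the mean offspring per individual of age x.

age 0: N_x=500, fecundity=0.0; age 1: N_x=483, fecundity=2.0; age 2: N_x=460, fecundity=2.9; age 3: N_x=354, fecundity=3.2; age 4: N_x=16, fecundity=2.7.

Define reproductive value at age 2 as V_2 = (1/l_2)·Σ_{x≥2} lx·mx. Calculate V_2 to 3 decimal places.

lx = nx/n0 = nx/500: 1, 0.966, 0.92, 0.708, 0.032
lx·mx for x ≥ 2: 2.668, 2.2656, 0.0864 → sum = 5.02
V_2 = 5.02 / l_2 = 5.02 / 0.92 = 5.456522… → 5.457

5.457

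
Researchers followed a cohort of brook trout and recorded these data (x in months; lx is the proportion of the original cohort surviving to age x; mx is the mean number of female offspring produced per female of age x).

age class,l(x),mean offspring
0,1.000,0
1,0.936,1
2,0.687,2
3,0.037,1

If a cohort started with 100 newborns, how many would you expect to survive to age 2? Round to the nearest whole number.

Expected survivors = N0 · l_2 = 100 × 0.687 = 68.7 → 69

69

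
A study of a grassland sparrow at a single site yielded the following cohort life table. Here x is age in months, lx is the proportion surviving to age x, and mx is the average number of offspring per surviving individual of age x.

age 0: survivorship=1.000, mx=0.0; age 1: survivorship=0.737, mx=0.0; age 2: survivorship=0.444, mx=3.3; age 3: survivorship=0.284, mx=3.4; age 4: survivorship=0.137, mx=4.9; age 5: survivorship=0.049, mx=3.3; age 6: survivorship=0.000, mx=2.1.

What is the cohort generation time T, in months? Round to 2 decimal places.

lx·mx: 0, 0, 1.4652, 0.9656, 0.6713, 0.1617, 0 → R0 = 3.2638
x·lx·mx: 0, 0, 2.9304, 2.8968, 2.6852, 0.8085, 0 → Σ = 9.3209
T = 9.3209 / 3.2638 = 2.855843… → 2.86

2.86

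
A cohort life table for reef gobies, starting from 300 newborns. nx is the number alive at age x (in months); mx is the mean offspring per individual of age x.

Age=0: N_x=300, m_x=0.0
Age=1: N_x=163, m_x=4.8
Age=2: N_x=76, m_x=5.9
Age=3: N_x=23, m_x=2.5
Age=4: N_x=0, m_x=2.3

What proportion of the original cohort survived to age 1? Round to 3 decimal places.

l_1 = n_1/n_0 = 163/300 = 0.543333… → 0.543

0.543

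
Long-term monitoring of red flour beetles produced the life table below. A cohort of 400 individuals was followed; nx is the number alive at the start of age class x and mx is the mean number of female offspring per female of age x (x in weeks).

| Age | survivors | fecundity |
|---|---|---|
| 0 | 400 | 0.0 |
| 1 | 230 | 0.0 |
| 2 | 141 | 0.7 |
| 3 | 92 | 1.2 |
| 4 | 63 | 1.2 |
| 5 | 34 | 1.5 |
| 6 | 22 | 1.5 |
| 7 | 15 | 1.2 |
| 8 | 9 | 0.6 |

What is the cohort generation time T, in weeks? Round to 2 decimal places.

3.71

lx = nx/n0 = nx/400: 1, 0.575, 0.3525, 0.23, 0.1575, 0.085, 0.055, 0.0375, 0.0225
lx·mx: 0, 0, 0.24675, 0.276, 0.189, 0.1275, 0.0825, 0.045, 0.0135 → R0 = 0.98025
x·lx·mx: 0, 0, 0.4935, 0.828, 0.756, 0.6375, 0.495, 0.315, 0.108 → Σ = 3.633
T = 3.633 / 0.98025 = 3.706197… → 3.71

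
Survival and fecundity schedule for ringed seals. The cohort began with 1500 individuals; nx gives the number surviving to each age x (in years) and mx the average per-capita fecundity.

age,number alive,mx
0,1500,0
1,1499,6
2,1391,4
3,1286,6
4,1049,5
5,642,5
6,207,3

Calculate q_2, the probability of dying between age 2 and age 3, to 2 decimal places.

0.08

lx = nx/n0 = nx/1500: 1, 0.99933…, 0.92733…, 0.85733…, 0.69933…, 0.428, 0.138
q_2 = (l_2 − l_3) / l_2 = (0.927333… − 0.857333…) / 0.927333…
     = 0.07… / 0.927333… = 0.075485… → 0.08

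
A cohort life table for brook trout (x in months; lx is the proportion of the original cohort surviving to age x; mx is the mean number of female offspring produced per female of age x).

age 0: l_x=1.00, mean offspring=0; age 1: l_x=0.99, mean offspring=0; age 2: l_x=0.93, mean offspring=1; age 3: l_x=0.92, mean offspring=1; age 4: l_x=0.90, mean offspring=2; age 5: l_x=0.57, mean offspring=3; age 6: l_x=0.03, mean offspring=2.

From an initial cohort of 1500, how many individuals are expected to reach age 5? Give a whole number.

Expected survivors = N0 · l_5 = 1500 × 0.57 = 855 → 855

855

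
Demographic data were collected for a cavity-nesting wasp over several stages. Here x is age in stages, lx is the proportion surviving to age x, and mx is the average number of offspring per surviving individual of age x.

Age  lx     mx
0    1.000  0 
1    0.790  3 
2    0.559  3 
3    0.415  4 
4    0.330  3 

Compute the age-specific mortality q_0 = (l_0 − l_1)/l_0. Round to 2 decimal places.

q_0 = (l_0 − l_1) / l_0 = (1 − 0.79) / 1
     = 0.21 / 1 = 0.21 → 0.21

0.21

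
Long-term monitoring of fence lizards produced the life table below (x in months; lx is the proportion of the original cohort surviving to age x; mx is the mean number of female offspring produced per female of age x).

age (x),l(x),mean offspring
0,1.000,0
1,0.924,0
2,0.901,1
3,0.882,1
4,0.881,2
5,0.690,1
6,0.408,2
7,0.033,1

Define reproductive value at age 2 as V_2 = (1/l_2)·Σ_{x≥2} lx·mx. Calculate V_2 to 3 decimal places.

lx·mx for x ≥ 2: 0.901, 0.882, 1.762, 0.69, 0.816, 0.033 → sum = 5.084
V_2 = 5.084 / l_2 = 5.084 / 0.901 = 5.642619… → 5.643

5.643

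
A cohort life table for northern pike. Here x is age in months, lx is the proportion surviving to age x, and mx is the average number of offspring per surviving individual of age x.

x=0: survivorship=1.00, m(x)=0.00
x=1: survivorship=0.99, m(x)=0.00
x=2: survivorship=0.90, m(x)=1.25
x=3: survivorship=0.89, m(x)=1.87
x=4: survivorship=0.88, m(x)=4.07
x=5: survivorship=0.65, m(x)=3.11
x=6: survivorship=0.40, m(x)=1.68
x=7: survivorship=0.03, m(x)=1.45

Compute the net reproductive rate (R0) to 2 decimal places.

9.11

lx·mx by age: 0, 0, 1.125, 1.6643, 3.5816, 2.0215, 0.672, 0.0435
R0 = Σ lx·mx = 9.1079 → 9.11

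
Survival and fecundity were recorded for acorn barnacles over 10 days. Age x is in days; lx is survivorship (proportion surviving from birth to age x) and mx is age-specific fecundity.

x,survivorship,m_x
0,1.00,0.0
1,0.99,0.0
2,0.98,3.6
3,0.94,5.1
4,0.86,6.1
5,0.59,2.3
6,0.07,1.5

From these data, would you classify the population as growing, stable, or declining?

growing

R0 = Σ lx·mx = 0 + 0 + 3.528 + 4.794 + 5.246 + 1.357 + 0.105 = 15.03
R0 > 1, so the population is growing.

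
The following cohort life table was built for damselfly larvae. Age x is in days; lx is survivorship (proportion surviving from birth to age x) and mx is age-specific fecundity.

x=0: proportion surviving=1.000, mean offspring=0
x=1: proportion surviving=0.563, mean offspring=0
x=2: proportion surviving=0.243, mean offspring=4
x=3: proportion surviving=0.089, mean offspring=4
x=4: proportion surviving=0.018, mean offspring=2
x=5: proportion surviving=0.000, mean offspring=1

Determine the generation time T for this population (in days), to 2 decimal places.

2.31

lx·mx: 0, 0, 0.972, 0.356, 0.036, 0 → R0 = 1.364
x·lx·mx: 0, 0, 1.944, 1.068, 0.144, 0 → Σ = 3.156
T = 3.156 / 1.364 = 2.313783… → 2.31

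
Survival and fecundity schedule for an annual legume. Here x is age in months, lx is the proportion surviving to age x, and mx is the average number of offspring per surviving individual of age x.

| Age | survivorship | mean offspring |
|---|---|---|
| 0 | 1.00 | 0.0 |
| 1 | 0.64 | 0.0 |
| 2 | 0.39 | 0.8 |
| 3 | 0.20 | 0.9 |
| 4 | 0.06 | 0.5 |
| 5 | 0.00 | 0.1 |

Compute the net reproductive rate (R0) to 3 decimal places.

0.522

lx·mx by age: 0, 0, 0.312, 0.18, 0.03, 0
R0 = Σ lx·mx = 0.522 → 0.522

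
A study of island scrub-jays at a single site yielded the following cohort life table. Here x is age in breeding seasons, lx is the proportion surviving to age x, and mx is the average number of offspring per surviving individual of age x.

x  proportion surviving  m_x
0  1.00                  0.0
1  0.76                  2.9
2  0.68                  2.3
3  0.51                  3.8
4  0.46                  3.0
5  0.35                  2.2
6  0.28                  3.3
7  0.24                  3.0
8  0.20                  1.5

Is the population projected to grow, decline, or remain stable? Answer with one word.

growing

R0 = Σ lx·mx = 0 + 2.204 + 1.564 + 1.938 + 1.38 + 0.77 + 0.924 + 0.72 + 0.3 = 9.8
R0 > 1, so the population is growing.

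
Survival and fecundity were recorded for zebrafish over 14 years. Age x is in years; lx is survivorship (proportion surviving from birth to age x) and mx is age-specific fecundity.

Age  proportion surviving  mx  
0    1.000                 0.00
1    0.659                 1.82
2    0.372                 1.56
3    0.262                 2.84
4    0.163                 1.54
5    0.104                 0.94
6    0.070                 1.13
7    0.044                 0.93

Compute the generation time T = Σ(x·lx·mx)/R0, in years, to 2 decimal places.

2.29

lx·mx: 0, 1.19938, 0.58032, 0.74408, 0.25102, 0.09776, 0.0791, 0.04092 → R0 = 2.99258
x·lx·mx: 0, 1.19938, 1.16064, 2.23224, 1.00408, 0.4888, 0.4746, 0.28644 → Σ = 6.84618
T = 6.84618 / 2.99258 = 2.287718… → 2.29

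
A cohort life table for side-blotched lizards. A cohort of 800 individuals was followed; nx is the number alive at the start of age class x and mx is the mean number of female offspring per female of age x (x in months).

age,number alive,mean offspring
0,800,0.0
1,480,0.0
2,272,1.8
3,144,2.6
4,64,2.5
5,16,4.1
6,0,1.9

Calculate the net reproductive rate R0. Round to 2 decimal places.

1.36

lx = nx/n0 = nx/800: 1, 0.6, 0.34, 0.18, 0.08, 0.02, 0
lx·mx by age: 0, 0, 0.612, 0.468, 0.2, 0.082, 0
R0 = Σ lx·mx = 1.362 → 1.36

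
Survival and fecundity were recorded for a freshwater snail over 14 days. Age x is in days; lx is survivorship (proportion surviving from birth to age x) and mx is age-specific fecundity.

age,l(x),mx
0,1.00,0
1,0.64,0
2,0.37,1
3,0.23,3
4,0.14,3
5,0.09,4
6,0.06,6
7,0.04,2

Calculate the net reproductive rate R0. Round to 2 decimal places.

2.28

lx·mx by age: 0, 0, 0.37, 0.69, 0.42, 0.36, 0.36, 0.08
R0 = Σ lx·mx = 2.28 → 2.28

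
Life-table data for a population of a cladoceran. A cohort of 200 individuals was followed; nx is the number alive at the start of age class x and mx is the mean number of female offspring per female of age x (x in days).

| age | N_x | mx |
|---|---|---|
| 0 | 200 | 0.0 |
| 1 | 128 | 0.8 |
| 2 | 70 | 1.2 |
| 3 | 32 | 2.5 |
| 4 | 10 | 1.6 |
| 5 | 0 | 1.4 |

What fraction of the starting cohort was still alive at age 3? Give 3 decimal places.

l_3 = n_3/n_0 = 32/200 = 0.16 → 0.160

0.160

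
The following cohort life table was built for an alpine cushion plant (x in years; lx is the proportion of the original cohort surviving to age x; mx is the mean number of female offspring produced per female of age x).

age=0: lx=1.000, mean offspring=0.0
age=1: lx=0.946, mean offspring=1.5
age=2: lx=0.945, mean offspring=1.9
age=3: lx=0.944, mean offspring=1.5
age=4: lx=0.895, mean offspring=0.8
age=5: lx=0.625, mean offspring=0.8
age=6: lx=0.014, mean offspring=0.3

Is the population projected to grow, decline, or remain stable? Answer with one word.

R0 = Σ lx·mx = 0 + 1.419 + 1.7955 + 1.416 + 0.716 + 0.5 + 0.0042 = 5.8507
R0 > 1, so the population is growing.

growing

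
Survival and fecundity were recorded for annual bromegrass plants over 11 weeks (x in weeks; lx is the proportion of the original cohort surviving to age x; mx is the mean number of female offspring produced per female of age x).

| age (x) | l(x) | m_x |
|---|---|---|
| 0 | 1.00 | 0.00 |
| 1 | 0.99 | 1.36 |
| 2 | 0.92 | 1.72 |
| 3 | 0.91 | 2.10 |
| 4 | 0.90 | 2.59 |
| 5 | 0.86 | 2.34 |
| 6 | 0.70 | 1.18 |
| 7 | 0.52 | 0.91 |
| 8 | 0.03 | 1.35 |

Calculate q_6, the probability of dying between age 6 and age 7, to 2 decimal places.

q_6 = (l_6 − l_7) / l_6 = (0.7 − 0.52) / 0.7
     = 0.18 / 0.7 = 0.257143… → 0.26

0.26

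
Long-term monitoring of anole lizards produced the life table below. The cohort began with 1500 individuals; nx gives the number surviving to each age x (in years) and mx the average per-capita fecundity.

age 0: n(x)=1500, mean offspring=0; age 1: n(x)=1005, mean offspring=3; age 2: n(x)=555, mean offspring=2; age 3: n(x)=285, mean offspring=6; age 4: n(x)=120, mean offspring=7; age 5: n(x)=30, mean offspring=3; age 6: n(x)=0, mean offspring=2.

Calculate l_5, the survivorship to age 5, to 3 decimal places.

l_5 = n_5/n_0 = 30/1500 = 0.02 → 0.020

0.020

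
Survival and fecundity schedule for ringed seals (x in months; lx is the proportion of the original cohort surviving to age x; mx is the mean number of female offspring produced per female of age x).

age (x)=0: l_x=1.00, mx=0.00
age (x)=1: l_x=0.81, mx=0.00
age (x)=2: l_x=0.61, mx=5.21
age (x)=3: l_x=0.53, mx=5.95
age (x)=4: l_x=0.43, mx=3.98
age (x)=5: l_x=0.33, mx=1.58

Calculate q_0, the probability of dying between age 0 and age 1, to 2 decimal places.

q_0 = (l_0 − l_1) / l_0 = (1 − 0.81) / 1
     = 0.19 / 1 = 0.19 → 0.19

0.19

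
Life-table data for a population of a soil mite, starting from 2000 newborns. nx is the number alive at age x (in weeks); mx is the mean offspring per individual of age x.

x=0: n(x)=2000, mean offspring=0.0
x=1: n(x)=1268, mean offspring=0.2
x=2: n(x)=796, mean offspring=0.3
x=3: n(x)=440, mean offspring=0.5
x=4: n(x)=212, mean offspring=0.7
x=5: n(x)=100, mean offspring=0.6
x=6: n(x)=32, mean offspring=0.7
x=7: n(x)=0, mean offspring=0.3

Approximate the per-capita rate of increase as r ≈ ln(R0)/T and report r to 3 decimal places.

lx = nx/n0 = nx/2000: 1, 0.634, 0.398, 0.22, 0.106, 0.05, 0.016, 0
R0 = Σ lx·mx = 0 + 0.1268 + 0.1194 + 0.11 + 0.0742 + 0.03 + 0.0112 + 0 = 0.4716
Σ x·lx·mx = 1.2096; T = 1.2096/0.4716 = 2.56489…
r ≈ ln(R0)/T = ln(0.4716)/2.56489… = -0.29304… → -0.293

-0.293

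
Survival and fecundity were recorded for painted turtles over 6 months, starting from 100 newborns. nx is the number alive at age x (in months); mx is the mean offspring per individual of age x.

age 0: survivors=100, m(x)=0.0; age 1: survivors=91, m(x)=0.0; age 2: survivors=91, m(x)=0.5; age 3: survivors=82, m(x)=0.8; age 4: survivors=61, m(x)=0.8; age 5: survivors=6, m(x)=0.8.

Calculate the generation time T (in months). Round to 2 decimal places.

3.08

lx = nx/n0 = nx/100: 1, 0.91, 0.91, 0.82, 0.61, 0.06
lx·mx: 0, 0, 0.455, 0.656, 0.488, 0.048 → R0 = 1.647
x·lx·mx: 0, 0, 0.91, 1.968, 1.952, 0.24 → Σ = 5.07
T = 5.07 / 1.647 = 3.078324… → 3.08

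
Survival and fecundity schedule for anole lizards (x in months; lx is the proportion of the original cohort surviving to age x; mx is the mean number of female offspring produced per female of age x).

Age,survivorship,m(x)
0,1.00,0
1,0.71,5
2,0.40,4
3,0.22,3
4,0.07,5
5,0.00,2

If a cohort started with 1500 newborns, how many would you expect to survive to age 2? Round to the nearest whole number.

Expected survivors = N0 · l_2 = 1500 × 0.40 = 600 → 600

600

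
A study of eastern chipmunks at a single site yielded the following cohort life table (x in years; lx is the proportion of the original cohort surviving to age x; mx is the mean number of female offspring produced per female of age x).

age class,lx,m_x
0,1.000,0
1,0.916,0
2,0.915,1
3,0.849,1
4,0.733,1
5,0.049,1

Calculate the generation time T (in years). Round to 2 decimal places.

2.97

lx·mx: 0, 0, 0.915, 0.849, 0.733, 0.049 → R0 = 2.546
x·lx·mx: 0, 0, 1.83, 2.547, 2.932, 0.245 → Σ = 7.554
T = 7.554 / 2.546 = 2.967007… → 2.97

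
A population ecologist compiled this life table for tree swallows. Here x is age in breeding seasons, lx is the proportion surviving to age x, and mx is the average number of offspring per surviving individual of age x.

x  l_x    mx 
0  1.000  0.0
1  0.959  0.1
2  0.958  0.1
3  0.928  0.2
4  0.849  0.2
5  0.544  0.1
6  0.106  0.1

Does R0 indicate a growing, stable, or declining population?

R0 = Σ lx·mx = 0 + 0.0959 + 0.0958 + 0.1856 + 0.1698 + 0.0544 + 0.0106 = 0.6121
R0 < 1, so the population is declining.

declining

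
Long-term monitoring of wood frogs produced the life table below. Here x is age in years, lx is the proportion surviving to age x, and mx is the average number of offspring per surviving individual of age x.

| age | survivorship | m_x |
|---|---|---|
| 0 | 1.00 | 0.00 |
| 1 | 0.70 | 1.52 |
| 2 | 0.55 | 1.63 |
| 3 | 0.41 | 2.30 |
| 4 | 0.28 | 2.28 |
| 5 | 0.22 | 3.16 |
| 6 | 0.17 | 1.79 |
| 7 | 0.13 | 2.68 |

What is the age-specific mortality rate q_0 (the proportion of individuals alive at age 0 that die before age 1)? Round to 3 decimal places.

0.300

q_0 = (l_0 − l_1) / l_0 = (1 − 0.7) / 1
     = 0.3 / 1 = 0.3 → 0.300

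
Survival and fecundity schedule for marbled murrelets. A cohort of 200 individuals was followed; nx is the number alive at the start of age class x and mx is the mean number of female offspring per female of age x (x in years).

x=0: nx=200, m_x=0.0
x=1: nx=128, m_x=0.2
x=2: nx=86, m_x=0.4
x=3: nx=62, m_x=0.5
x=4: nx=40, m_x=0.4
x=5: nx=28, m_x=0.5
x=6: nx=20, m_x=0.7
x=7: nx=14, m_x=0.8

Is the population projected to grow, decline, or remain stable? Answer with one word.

lx = nx/n0 = nx/200: 1, 0.64, 0.43, 0.31, 0.2, 0.14, 0.1, 0.07
R0 = Σ lx·mx = 0 + 0.128 + 0.172 + 0.155 + 0.08 + 0.07 + 0.07 + 0.056 = 0.731
R0 < 1, so the population is declining.

declining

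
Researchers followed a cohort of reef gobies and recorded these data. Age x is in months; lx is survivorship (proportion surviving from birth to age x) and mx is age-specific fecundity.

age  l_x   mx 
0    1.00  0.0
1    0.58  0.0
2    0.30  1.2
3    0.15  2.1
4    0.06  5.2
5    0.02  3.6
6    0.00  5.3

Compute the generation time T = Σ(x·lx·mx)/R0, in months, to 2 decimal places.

lx·mx: 0, 0, 0.36, 0.315, 0.312, 0.072, 0 → R0 = 1.059
x·lx·mx: 0, 0, 0.72, 0.945, 1.248, 0.36, 0 → Σ = 3.273
T = 3.273 / 1.059 = 3.090652… → 3.09

3.09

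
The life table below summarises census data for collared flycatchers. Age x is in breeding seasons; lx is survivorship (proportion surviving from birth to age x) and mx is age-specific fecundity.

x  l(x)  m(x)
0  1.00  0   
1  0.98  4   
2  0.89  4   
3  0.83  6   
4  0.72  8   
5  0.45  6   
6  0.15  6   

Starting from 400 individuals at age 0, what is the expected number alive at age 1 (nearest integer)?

Expected survivors = N0 · l_1 = 400 × 0.98 = 392 → 392

392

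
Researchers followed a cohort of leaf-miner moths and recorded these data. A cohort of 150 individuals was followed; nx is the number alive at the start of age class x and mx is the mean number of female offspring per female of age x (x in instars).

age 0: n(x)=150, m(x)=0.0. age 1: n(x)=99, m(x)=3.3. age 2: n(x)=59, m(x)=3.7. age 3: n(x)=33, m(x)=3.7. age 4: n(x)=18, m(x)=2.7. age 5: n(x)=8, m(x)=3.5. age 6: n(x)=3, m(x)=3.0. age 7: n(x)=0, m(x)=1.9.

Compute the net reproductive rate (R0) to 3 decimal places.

lx = nx/n0 = nx/150: 1, 0.66, 0.39333…, 0.22, 0.12, 0.05333…, 0.02, 0
lx·mx by age: 0, 2.178, 1.455333…, 0.814, 0.324, 0.186667…, 0.06, 0
R0 = Σ lx·mx = 5.018… → 5.018

5.018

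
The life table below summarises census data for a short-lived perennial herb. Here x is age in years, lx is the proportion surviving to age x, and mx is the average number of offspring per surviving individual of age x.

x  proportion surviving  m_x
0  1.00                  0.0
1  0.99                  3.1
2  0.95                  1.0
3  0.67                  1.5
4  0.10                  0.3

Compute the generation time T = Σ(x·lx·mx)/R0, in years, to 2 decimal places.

lx·mx: 0, 3.069, 0.95, 1.005, 0.03 → R0 = 5.054
x·lx·mx: 0, 3.069, 1.9, 3.015, 0.12 → Σ = 8.104
T = 8.104 / 5.054 = 1.603482… → 1.60

1.60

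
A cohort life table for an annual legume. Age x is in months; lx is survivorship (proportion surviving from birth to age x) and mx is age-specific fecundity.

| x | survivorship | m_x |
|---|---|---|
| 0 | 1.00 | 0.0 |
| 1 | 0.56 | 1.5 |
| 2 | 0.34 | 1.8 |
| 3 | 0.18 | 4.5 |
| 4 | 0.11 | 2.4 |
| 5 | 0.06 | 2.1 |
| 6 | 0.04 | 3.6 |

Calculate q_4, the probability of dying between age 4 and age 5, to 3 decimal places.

0.455

q_4 = (l_4 − l_5) / l_4 = (0.11 − 0.06) / 0.11
     = 0.05 / 0.11 = 0.454545… → 0.455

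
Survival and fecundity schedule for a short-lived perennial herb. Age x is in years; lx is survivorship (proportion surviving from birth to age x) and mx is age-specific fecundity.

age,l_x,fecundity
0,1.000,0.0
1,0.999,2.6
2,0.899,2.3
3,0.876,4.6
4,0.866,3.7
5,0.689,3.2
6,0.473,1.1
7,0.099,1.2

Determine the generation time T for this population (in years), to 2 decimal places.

3.16

lx·mx: 0, 2.5974, 2.0677, 4.0296, 3.2042, 2.2048, 0.5203, 0.1188 → R0 = 14.7428
x·lx·mx: 0, 2.5974, 4.1354, 12.0888, 12.8168, 11.024, 3.1218, 0.8316 → Σ = 46.6158
T = 46.6158 / 14.7428 = 3.161937… → 3.16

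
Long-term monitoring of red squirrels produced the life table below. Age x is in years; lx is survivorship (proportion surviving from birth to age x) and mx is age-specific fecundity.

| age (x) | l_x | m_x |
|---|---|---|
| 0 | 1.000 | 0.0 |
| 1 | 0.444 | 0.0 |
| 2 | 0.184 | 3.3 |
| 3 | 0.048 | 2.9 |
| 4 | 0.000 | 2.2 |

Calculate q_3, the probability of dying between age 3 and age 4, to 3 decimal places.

1.000

q_3 = (l_3 − l_4) / l_3 = (0.048 − 0) / 0.048
     = 0.048 / 0.048 = 1 → 1.000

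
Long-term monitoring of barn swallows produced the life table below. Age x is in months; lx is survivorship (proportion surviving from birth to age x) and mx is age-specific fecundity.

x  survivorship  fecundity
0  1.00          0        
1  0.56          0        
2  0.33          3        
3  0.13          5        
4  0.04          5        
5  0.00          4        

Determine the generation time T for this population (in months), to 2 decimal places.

lx·mx: 0, 0, 0.99, 0.65, 0.2, 0 → R0 = 1.84
x·lx·mx: 0, 0, 1.98, 1.95, 0.8, 0 → Σ = 4.73
T = 4.73 / 1.84 = 2.570652… → 2.57

2.57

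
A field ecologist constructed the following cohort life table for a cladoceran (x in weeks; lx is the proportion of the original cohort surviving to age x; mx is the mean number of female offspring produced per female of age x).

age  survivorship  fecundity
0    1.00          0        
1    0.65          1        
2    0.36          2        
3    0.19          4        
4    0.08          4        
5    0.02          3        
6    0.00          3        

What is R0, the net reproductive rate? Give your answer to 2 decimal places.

2.51

lx·mx by age: 0, 0.65, 0.72, 0.76, 0.32, 0.06, 0
R0 = Σ lx·mx = 2.51 → 2.51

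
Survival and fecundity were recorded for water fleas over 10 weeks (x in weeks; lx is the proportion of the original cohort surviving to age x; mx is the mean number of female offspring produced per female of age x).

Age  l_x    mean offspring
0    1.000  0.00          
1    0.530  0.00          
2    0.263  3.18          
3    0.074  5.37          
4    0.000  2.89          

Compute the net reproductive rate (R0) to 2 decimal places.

1.23

lx·mx by age: 0, 0, 0.83634, 0.39738, 0
R0 = Σ lx·mx = 1.23372 → 1.23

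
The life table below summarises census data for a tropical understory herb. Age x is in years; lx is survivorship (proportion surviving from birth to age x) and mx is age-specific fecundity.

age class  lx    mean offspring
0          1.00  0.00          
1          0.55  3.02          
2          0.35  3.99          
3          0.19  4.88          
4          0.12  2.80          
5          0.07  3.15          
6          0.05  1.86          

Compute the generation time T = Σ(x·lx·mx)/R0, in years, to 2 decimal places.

lx·mx: 0, 1.661, 1.3965, 0.9272, 0.336, 0.2205, 0.093 → R0 = 4.6342
x·lx·mx: 0, 1.661, 2.793, 2.7816, 1.344, 1.1025, 0.558 → Σ = 10.2401
T = 10.2401 / 4.6342 = 2.20968… → 2.21

2.21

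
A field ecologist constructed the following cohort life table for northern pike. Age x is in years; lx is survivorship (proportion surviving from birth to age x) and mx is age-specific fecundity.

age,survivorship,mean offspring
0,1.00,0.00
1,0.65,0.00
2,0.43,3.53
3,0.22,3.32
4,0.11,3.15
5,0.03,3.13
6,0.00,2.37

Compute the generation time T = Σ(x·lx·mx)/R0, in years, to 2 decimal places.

lx·mx: 0, 0, 1.5179, 0.7304, 0.3465, 0.0939, 0 → R0 = 2.6887
x·lx·mx: 0, 0, 3.0358, 2.1912, 1.386, 0.4695, 0 → Σ = 7.0825
T = 7.0825 / 2.6887 = 2.634173… → 2.63

2.63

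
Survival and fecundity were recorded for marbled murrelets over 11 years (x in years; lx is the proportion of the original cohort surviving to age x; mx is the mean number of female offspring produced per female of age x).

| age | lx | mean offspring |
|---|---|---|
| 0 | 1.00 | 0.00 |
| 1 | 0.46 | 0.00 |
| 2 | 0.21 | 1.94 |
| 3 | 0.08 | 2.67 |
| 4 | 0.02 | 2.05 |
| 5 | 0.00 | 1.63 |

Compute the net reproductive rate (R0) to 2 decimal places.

lx·mx by age: 0, 0, 0.4074, 0.2136, 0.041, 0
R0 = Σ lx·mx = 0.662 → 0.66

0.66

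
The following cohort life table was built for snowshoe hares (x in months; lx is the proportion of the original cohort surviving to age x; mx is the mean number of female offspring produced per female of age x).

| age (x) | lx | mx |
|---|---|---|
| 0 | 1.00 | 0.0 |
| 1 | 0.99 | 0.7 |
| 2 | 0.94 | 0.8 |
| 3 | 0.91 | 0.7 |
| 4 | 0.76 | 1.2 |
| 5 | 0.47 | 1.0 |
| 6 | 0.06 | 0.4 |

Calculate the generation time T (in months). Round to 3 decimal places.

2.939

lx·mx: 0, 0.693, 0.752, 0.637, 0.912, 0.47, 0.024 → R0 = 3.488
x·lx·mx: 0, 0.693, 1.504, 1.911, 3.648, 2.35, 0.144 → Σ = 10.25
T = 10.25 / 3.488 = 2.938647… → 2.939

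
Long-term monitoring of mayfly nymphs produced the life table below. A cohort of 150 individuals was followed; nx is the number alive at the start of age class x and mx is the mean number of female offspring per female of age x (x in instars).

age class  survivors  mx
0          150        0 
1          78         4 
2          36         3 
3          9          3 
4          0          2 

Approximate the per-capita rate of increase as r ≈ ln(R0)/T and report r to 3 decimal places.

lx = nx/n0 = nx/150: 1, 0.52, 0.24, 0.06, 0
R0 = Σ lx·mx = 0 + 2.08 + 0.72 + 0.18 + 0 = 2.98
Σ x·lx·mx = 4.06; T = 4.06/2.98 = 1.36242…
r ≈ ln(R0)/T = ln(2.98)/1.36242… = 0.80146… → 0.801

0.801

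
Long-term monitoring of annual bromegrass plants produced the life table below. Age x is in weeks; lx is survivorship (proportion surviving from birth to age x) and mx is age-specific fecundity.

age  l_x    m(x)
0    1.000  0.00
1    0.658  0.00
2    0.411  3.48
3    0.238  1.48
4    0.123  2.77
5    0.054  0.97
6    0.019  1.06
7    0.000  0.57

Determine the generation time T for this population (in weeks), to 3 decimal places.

lx·mx: 0, 0, 1.43028, 0.35224, 0.34071, 0.05238, 0.02014, 0 → R0 = 2.19575
x·lx·mx: 0, 0, 2.86056, 1.05672, 1.36284, 0.2619, 0.12084, 0 → Σ = 5.66286
T = 5.66286 / 2.19575 = 2.579009… → 2.579

2.579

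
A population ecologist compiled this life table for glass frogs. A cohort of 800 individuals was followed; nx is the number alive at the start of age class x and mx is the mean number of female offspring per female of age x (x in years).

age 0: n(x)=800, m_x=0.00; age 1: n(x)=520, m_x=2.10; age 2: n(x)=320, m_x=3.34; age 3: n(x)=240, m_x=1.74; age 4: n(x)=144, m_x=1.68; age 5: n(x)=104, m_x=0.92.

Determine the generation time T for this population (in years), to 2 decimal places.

2.03

lx = nx/n0 = nx/800: 1, 0.65, 0.4, 0.3, 0.18, 0.13
lx·mx: 0, 1.365, 1.336, 0.522, 0.3024, 0.1196 → R0 = 3.645
x·lx·mx: 0, 1.365, 2.672, 1.566, 1.2096, 0.598 → Σ = 7.4106
T = 7.4106 / 3.645 = 2.033086… → 2.03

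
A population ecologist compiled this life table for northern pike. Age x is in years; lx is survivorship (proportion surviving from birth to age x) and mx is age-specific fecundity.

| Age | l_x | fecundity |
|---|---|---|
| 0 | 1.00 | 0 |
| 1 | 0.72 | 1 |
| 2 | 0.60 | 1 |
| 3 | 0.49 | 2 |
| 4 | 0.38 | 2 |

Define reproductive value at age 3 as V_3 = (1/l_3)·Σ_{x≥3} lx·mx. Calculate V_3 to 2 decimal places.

lx·mx for x ≥ 3: 0.98, 0.76 → sum = 1.74
V_3 = 1.74 / l_3 = 1.74 / 0.49 = 3.55102… → 3.55

3.55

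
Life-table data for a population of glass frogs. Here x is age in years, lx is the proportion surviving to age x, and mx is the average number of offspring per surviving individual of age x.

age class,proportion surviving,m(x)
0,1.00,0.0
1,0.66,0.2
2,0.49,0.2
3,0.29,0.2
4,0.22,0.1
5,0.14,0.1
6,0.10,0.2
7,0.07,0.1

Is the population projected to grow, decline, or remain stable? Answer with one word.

R0 = Σ lx·mx = 0 + 0.132 + 0.098 + 0.058 + 0.022 + 0.014 + 0.02 + 0.007 = 0.351
R0 < 1, so the population is declining.

declining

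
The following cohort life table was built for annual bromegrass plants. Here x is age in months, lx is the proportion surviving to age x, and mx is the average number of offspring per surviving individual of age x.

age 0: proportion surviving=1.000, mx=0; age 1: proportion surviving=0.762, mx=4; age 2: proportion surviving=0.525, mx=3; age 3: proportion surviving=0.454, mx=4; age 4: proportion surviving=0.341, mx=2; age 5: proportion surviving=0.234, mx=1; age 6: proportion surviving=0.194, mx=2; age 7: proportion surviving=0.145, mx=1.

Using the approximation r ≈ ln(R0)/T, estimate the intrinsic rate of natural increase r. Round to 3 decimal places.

0.863

R0 = Σ lx·mx = 0 + 3.048 + 1.575 + 1.816 + 0.682 + 0.234 + 0.388 + 0.145 = 7.888
Σ x·lx·mx = 18.887; T = 18.887/7.888 = 2.3944…
r ≈ ln(R0)/T = ln(7.888)/2.3944… = 0.86257… → 0.863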